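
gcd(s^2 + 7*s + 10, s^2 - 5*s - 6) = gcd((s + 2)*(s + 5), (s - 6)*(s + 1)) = 1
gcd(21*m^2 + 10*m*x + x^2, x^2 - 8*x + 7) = 1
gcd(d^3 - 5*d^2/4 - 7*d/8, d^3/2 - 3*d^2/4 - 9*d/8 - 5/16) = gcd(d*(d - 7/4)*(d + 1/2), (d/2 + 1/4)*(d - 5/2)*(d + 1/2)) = d + 1/2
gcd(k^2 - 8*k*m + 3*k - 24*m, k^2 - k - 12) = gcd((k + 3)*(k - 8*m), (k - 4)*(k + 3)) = k + 3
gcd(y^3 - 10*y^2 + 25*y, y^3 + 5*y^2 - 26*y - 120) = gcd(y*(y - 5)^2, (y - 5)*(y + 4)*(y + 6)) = y - 5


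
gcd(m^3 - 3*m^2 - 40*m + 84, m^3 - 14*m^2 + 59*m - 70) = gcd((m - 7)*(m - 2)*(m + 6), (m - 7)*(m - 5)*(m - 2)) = m^2 - 9*m + 14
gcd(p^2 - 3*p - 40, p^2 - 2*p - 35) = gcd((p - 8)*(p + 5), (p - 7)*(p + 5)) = p + 5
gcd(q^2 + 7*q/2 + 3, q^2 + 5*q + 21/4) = q + 3/2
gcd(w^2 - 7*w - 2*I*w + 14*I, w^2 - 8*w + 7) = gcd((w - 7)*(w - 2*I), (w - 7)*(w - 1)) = w - 7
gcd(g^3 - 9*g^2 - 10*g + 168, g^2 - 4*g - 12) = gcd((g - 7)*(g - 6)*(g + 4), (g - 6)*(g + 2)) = g - 6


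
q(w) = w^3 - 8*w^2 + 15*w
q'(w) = 3*w^2 - 16*w + 15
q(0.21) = 2.81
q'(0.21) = 11.77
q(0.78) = 7.31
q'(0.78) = 4.35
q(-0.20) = -3.33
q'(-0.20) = 18.32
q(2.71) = 1.80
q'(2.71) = -6.33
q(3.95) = -3.94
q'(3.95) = -1.39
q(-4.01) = -253.27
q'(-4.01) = 127.40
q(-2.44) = -98.76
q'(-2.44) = 71.90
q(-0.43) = -8.01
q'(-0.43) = 22.43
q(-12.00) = -3060.00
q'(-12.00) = 639.00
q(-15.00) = -5400.00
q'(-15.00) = 930.00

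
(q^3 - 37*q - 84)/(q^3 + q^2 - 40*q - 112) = (q + 3)/(q + 4)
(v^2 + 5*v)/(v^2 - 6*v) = (v + 5)/(v - 6)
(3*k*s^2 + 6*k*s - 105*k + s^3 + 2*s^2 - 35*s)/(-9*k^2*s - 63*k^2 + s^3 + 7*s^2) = (s - 5)/(-3*k + s)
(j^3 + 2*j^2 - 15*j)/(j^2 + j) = (j^2 + 2*j - 15)/(j + 1)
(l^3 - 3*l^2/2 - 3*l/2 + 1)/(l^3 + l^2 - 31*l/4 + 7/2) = 2*(l + 1)/(2*l + 7)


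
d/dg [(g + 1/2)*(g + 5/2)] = 2*g + 3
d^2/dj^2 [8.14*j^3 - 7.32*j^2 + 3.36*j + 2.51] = 48.84*j - 14.64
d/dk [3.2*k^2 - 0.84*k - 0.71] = 6.4*k - 0.84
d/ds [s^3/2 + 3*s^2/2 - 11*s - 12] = 3*s^2/2 + 3*s - 11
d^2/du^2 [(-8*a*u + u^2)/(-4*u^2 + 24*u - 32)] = (4*a*u^3 - 96*a*u + 192*a - 3*u^3 + 12*u^2 - 32)/(u^6 - 18*u^5 + 132*u^4 - 504*u^3 + 1056*u^2 - 1152*u + 512)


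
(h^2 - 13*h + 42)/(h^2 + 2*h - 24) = (h^2 - 13*h + 42)/(h^2 + 2*h - 24)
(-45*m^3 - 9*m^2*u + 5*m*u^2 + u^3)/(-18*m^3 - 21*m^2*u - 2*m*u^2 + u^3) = (-15*m^2 + 2*m*u + u^2)/(-6*m^2 - 5*m*u + u^2)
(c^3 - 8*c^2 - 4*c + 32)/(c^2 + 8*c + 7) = (c^3 - 8*c^2 - 4*c + 32)/(c^2 + 8*c + 7)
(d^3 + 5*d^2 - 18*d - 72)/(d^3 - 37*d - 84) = (d^2 + 2*d - 24)/(d^2 - 3*d - 28)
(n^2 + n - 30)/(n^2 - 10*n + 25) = (n + 6)/(n - 5)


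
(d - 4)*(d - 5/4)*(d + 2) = d^3 - 13*d^2/4 - 11*d/2 + 10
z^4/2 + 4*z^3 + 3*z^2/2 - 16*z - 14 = (z/2 + 1/2)*(z - 2)*(z + 2)*(z + 7)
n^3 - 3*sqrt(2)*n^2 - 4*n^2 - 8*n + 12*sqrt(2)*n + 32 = (n - 4)*(n - 4*sqrt(2))*(n + sqrt(2))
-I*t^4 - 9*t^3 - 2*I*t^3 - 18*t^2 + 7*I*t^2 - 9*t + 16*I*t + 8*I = (t + 1)*(t - 8*I)*(t - I)*(-I*t - I)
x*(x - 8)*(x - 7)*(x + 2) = x^4 - 13*x^3 + 26*x^2 + 112*x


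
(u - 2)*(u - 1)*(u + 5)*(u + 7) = u^4 + 9*u^3 + u^2 - 81*u + 70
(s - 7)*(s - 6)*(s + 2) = s^3 - 11*s^2 + 16*s + 84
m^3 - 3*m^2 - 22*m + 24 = (m - 6)*(m - 1)*(m + 4)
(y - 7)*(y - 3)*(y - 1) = y^3 - 11*y^2 + 31*y - 21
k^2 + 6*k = k*(k + 6)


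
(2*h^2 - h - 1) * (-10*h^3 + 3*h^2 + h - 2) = -20*h^5 + 16*h^4 + 9*h^3 - 8*h^2 + h + 2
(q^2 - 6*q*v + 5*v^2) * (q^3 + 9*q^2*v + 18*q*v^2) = q^5 + 3*q^4*v - 31*q^3*v^2 - 63*q^2*v^3 + 90*q*v^4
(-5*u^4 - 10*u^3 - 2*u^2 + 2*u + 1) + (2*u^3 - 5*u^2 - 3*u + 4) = -5*u^4 - 8*u^3 - 7*u^2 - u + 5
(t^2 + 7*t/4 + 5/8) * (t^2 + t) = t^4 + 11*t^3/4 + 19*t^2/8 + 5*t/8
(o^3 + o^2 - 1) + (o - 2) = o^3 + o^2 + o - 3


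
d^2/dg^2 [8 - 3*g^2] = -6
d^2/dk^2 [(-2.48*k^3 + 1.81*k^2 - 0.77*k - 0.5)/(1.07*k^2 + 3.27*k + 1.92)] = (-1.4210854715202e-14*k^4 - 57.276124*k^3 - 119.168076*k^2 - 55.859004*k + 14.375004)/(1.225043*k^6 + 11.231469*k^5 + 40.918833*k^4 + 75.273111*k^3 + 73.424448*k^2 + 36.163584*k + 7.077888)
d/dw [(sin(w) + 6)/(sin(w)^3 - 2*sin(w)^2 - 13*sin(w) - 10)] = (-2*sin(w)^3 - 16*sin(w)^2 + 24*sin(w) + 68)*cos(w)/((sin(w) - 5)^2*(sin(w) + 1)^2*(sin(w) + 2)^2)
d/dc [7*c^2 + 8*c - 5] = 14*c + 8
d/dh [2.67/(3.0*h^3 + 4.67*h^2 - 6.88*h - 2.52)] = (-24.03*h^2 - 24.9378*h + 18.3696)/(3.0*h^3 + 4.67*h^2 - 6.88*h - 2.52)^2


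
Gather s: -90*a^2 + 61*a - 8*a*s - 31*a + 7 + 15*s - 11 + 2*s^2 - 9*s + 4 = -90*a^2 + 30*a + 2*s^2 + s*(6 - 8*a)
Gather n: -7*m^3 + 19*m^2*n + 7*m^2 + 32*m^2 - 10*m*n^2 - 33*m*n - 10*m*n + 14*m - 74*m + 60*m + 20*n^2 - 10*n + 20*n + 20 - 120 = -7*m^3 + 39*m^2 + n^2*(20 - 10*m) + n*(19*m^2 - 43*m + 10) - 100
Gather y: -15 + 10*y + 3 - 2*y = 8*y - 12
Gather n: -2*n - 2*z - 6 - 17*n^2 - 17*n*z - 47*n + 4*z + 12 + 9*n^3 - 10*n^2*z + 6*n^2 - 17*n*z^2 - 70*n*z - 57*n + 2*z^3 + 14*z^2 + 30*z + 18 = 9*n^3 + n^2*(-10*z - 11) + n*(-17*z^2 - 87*z - 106) + 2*z^3 + 14*z^2 + 32*z + 24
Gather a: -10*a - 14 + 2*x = -10*a + 2*x - 14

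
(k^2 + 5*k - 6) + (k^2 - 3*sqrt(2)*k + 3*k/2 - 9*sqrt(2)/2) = 2*k^2 - 3*sqrt(2)*k + 13*k/2 - 9*sqrt(2)/2 - 6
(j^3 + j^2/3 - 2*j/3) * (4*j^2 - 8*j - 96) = 4*j^5 - 20*j^4/3 - 304*j^3/3 - 80*j^2/3 + 64*j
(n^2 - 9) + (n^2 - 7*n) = 2*n^2 - 7*n - 9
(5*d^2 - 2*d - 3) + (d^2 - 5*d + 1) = 6*d^2 - 7*d - 2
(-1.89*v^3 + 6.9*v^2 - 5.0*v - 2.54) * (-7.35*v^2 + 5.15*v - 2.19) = 13.8915*v^5 - 60.4485*v^4 + 76.4241*v^3 - 22.192*v^2 - 2.131*v + 5.5626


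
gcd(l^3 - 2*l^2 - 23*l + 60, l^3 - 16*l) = l - 4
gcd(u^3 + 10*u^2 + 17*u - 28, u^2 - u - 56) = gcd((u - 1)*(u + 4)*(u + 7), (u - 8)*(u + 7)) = u + 7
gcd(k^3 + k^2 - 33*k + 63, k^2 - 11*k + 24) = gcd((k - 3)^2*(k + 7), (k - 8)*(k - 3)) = k - 3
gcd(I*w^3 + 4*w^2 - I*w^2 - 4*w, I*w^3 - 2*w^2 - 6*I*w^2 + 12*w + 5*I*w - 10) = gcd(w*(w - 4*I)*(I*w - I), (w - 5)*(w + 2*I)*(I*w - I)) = w - 1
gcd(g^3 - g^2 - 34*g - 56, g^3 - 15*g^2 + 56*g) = g - 7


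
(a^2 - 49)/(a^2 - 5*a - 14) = (a + 7)/(a + 2)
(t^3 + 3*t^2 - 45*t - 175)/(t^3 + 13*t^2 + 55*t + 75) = (t - 7)/(t + 3)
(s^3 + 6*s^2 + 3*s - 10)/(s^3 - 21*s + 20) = (s + 2)/(s - 4)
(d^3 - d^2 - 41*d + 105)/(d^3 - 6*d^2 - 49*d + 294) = (d^2 - 8*d + 15)/(d^2 - 13*d + 42)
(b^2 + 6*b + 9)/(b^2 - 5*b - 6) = (b^2 + 6*b + 9)/(b^2 - 5*b - 6)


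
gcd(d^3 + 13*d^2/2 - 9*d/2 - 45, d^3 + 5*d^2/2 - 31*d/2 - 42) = d + 3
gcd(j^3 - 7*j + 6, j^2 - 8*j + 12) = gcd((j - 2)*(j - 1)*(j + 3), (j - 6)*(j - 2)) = j - 2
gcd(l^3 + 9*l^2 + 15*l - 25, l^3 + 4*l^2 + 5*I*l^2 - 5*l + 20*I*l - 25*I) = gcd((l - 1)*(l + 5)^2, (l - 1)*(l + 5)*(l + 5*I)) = l^2 + 4*l - 5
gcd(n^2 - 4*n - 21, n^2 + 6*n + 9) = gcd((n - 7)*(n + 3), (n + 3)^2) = n + 3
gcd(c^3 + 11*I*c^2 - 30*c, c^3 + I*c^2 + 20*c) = c^2 + 5*I*c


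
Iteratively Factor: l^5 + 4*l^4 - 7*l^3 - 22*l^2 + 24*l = (l - 2)*(l^4 + 6*l^3 + 5*l^2 - 12*l) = l*(l - 2)*(l^3 + 6*l^2 + 5*l - 12) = l*(l - 2)*(l - 1)*(l^2 + 7*l + 12) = l*(l - 2)*(l - 1)*(l + 3)*(l + 4)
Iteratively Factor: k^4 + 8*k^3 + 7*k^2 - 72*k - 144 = (k - 3)*(k^3 + 11*k^2 + 40*k + 48) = (k - 3)*(k + 3)*(k^2 + 8*k + 16) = (k - 3)*(k + 3)*(k + 4)*(k + 4)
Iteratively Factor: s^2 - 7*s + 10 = (s - 2)*(s - 5)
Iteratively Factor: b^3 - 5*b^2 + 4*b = (b - 1)*(b^2 - 4*b) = (b - 4)*(b - 1)*(b)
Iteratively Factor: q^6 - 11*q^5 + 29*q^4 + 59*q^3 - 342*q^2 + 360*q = (q + 3)*(q^5 - 14*q^4 + 71*q^3 - 154*q^2 + 120*q) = (q - 5)*(q + 3)*(q^4 - 9*q^3 + 26*q^2 - 24*q) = q*(q - 5)*(q + 3)*(q^3 - 9*q^2 + 26*q - 24) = q*(q - 5)*(q - 4)*(q + 3)*(q^2 - 5*q + 6) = q*(q - 5)*(q - 4)*(q - 3)*(q + 3)*(q - 2)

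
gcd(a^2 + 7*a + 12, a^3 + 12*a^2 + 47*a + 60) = a^2 + 7*a + 12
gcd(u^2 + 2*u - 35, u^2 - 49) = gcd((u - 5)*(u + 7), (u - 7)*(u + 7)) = u + 7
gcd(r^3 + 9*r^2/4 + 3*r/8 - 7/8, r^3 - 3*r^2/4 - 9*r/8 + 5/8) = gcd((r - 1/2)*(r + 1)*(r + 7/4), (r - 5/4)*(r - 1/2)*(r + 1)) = r^2 + r/2 - 1/2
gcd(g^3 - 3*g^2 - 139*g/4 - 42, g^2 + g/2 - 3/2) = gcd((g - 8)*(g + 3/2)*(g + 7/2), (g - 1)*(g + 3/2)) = g + 3/2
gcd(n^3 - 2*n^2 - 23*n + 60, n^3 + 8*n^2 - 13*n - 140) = n^2 + n - 20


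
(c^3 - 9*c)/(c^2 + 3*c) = c - 3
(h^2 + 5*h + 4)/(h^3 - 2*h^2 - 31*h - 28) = 1/(h - 7)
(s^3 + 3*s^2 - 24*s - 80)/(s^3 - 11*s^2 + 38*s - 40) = (s^2 + 8*s + 16)/(s^2 - 6*s + 8)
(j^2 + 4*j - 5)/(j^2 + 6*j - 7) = (j + 5)/(j + 7)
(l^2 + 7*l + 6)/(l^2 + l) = (l + 6)/l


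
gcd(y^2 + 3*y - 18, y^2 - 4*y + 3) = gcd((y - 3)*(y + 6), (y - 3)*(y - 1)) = y - 3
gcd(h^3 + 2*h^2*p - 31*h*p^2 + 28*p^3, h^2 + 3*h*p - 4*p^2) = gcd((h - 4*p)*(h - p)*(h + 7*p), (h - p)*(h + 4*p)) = -h + p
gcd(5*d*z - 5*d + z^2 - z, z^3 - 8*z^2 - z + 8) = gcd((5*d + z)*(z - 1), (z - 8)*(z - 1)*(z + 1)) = z - 1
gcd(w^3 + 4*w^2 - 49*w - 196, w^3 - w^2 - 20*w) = w + 4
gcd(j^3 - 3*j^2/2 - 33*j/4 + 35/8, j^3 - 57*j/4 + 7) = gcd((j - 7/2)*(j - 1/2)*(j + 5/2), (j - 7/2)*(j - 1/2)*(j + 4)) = j^2 - 4*j + 7/4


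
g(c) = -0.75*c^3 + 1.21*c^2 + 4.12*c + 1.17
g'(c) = -2.25*c^2 + 2.42*c + 4.12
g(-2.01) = 3.87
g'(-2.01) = -9.83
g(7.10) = -177.02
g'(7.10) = -92.12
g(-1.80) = 2.05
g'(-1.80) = -7.53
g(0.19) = 1.99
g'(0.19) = 4.50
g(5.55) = -66.91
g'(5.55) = -51.75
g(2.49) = 7.35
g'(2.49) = -3.80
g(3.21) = 2.06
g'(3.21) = -11.30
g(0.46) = 3.25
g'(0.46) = 4.76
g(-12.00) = 1421.97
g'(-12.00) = -348.92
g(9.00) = -410.49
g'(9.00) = -156.35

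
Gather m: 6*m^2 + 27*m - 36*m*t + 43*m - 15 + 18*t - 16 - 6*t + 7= 6*m^2 + m*(70 - 36*t) + 12*t - 24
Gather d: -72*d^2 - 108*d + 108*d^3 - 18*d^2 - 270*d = 108*d^3 - 90*d^2 - 378*d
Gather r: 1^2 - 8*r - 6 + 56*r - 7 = 48*r - 12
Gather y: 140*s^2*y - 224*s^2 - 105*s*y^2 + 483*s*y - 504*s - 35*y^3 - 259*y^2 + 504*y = -224*s^2 - 504*s - 35*y^3 + y^2*(-105*s - 259) + y*(140*s^2 + 483*s + 504)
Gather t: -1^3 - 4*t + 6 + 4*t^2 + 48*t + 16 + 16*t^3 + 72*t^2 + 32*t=16*t^3 + 76*t^2 + 76*t + 21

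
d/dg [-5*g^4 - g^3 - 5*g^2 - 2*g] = -20*g^3 - 3*g^2 - 10*g - 2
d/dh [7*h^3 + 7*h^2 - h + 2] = 21*h^2 + 14*h - 1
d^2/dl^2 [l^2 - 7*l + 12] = 2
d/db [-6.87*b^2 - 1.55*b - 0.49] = -13.74*b - 1.55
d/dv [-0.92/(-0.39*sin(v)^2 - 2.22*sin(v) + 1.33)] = -(0.7176*sin(v) + 2.0424)*cos(v)/(0.39*sin(v)^2 + 2.22*sin(v) - 1.33)^2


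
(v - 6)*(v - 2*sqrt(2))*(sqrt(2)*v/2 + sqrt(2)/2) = sqrt(2)*v^3/2 - 5*sqrt(2)*v^2/2 - 2*v^2 - 3*sqrt(2)*v + 10*v + 12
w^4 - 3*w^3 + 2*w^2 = w^2*(w - 2)*(w - 1)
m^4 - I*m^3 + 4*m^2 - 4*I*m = m*(m - 2*I)*(m - I)*(m + 2*I)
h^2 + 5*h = h*(h + 5)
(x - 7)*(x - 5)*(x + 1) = x^3 - 11*x^2 + 23*x + 35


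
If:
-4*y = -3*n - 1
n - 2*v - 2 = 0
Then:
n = 4*y/3 - 1/3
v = 2*y/3 - 7/6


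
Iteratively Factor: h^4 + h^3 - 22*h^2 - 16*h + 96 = (h - 4)*(h^3 + 5*h^2 - 2*h - 24) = (h - 4)*(h - 2)*(h^2 + 7*h + 12) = (h - 4)*(h - 2)*(h + 3)*(h + 4)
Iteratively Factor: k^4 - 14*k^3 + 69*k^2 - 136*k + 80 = (k - 1)*(k^3 - 13*k^2 + 56*k - 80) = (k - 4)*(k - 1)*(k^2 - 9*k + 20) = (k - 5)*(k - 4)*(k - 1)*(k - 4)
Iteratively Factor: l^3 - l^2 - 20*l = (l)*(l^2 - l - 20) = l*(l + 4)*(l - 5)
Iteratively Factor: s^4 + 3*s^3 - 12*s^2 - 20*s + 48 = (s - 2)*(s^3 + 5*s^2 - 2*s - 24) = (s - 2)*(s + 4)*(s^2 + s - 6) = (s - 2)*(s + 3)*(s + 4)*(s - 2)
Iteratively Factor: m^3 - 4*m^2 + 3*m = (m - 1)*(m^2 - 3*m) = m*(m - 1)*(m - 3)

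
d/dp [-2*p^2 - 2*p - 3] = -4*p - 2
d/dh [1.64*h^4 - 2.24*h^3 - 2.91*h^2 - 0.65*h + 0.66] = 6.56*h^3 - 6.72*h^2 - 5.82*h - 0.65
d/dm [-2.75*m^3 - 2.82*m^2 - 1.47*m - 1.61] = -8.25*m^2 - 5.64*m - 1.47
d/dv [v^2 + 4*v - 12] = 2*v + 4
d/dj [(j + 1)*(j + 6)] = 2*j + 7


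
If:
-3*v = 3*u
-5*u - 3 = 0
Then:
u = -3/5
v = 3/5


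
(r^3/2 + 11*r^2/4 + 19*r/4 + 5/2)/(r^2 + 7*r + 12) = (2*r^3 + 11*r^2 + 19*r + 10)/(4*(r^2 + 7*r + 12))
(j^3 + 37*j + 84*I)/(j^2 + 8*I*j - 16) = (j^2 - 4*I*j + 21)/(j + 4*I)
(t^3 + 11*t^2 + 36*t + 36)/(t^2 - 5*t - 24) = (t^2 + 8*t + 12)/(t - 8)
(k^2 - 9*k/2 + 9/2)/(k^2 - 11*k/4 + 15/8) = 4*(k - 3)/(4*k - 5)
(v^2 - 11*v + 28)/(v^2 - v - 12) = (v - 7)/(v + 3)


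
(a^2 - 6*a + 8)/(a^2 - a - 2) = (a - 4)/(a + 1)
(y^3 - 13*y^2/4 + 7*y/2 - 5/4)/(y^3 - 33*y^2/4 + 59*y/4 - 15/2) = (y - 1)/(y - 6)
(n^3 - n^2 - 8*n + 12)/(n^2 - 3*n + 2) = (n^2 + n - 6)/(n - 1)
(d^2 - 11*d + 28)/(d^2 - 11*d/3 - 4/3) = 3*(d - 7)/(3*d + 1)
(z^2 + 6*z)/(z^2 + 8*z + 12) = z/(z + 2)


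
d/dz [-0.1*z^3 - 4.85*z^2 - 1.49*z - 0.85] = -0.3*z^2 - 9.7*z - 1.49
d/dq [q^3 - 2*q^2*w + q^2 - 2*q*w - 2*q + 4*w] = 3*q^2 - 4*q*w + 2*q - 2*w - 2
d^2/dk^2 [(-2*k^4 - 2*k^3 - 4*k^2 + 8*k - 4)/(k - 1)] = 4*k*(-3*k^3 + 7*k^2 - 3*k - 3)/(k^3 - 3*k^2 + 3*k - 1)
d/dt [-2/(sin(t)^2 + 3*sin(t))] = 2*(2*sin(t) + 3)*cos(t)/((sin(t) + 3)^2*sin(t)^2)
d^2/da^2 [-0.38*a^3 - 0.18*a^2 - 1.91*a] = -2.28*a - 0.36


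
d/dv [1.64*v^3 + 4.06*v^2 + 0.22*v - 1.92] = 4.92*v^2 + 8.12*v + 0.22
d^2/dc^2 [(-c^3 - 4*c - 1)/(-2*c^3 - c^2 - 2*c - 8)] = 2*(-2*c^6 + 36*c^5 - 48*c^4 - 321*c^2 + 54*c - 68)/(8*c^9 + 12*c^8 + 30*c^7 + 121*c^6 + 126*c^5 + 228*c^4 + 488*c^3 + 288*c^2 + 384*c + 512)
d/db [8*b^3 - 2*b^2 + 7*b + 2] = 24*b^2 - 4*b + 7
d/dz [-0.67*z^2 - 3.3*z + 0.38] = -1.34*z - 3.3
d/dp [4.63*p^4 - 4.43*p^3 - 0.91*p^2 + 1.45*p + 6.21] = 18.52*p^3 - 13.29*p^2 - 1.82*p + 1.45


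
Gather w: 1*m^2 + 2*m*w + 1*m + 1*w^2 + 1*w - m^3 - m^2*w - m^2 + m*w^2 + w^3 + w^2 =-m^3 + m + w^3 + w^2*(m + 2) + w*(-m^2 + 2*m + 1)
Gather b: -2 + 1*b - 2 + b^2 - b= b^2 - 4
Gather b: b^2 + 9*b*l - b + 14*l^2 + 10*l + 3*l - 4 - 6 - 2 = b^2 + b*(9*l - 1) + 14*l^2 + 13*l - 12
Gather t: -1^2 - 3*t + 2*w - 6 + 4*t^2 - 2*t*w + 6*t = 4*t^2 + t*(3 - 2*w) + 2*w - 7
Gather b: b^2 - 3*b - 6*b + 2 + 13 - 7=b^2 - 9*b + 8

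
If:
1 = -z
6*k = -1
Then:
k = -1/6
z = -1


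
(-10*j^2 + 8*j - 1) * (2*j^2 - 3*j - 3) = -20*j^4 + 46*j^3 + 4*j^2 - 21*j + 3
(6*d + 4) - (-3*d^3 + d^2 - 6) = 3*d^3 - d^2 + 6*d + 10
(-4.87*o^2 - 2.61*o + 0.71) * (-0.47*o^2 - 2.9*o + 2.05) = 2.2889*o^4 + 15.3497*o^3 - 2.7482*o^2 - 7.4095*o + 1.4555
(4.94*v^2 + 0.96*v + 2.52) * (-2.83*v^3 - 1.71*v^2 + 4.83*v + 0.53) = -13.9802*v^5 - 11.1642*v^4 + 15.087*v^3 + 2.9458*v^2 + 12.6804*v + 1.3356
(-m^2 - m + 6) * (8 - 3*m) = 3*m^3 - 5*m^2 - 26*m + 48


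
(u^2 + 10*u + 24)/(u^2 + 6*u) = (u + 4)/u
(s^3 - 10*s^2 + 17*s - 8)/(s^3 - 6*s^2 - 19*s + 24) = (s - 1)/(s + 3)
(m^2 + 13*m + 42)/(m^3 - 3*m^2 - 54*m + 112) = (m + 6)/(m^2 - 10*m + 16)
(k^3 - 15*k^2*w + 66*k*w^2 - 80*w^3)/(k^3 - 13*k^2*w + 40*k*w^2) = (k - 2*w)/k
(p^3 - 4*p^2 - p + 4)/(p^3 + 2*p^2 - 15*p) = (p^3 - 4*p^2 - p + 4)/(p*(p^2 + 2*p - 15))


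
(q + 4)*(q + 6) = q^2 + 10*q + 24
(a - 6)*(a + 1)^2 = a^3 - 4*a^2 - 11*a - 6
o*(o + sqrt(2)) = o^2 + sqrt(2)*o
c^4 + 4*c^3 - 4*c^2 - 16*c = c*(c - 2)*(c + 2)*(c + 4)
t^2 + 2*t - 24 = (t - 4)*(t + 6)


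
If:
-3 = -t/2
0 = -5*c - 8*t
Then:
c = -48/5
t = 6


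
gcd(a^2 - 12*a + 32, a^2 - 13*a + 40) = a - 8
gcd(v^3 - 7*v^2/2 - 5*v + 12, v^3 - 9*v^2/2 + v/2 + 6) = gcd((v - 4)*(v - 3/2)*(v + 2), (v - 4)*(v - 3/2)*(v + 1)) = v^2 - 11*v/2 + 6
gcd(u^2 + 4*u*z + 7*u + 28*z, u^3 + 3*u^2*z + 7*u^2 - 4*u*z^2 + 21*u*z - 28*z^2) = u^2 + 4*u*z + 7*u + 28*z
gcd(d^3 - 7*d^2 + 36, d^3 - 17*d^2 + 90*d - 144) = d^2 - 9*d + 18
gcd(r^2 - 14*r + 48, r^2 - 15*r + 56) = r - 8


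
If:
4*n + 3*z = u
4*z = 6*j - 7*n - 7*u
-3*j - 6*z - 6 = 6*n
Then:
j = -20*z/47 - 70/47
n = -37*z/47 - 12/47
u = -7*z/47 - 48/47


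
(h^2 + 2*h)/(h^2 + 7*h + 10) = h/(h + 5)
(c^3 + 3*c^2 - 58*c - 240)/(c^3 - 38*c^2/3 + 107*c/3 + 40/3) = 3*(c^2 + 11*c + 30)/(3*c^2 - 14*c - 5)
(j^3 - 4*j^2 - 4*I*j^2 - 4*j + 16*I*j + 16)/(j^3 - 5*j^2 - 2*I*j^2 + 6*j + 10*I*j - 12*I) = (j^2 - 2*j*(2 + I) + 8*I)/(j^2 - 5*j + 6)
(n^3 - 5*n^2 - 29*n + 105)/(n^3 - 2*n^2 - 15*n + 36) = (n^2 - 2*n - 35)/(n^2 + n - 12)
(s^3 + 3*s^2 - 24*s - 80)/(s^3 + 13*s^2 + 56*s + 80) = (s - 5)/(s + 5)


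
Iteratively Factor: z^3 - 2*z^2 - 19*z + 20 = (z - 5)*(z^2 + 3*z - 4) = (z - 5)*(z + 4)*(z - 1)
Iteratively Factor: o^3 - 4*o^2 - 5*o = (o + 1)*(o^2 - 5*o) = o*(o + 1)*(o - 5)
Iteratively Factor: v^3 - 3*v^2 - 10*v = (v + 2)*(v^2 - 5*v) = v*(v + 2)*(v - 5)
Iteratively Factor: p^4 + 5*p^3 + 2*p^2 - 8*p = (p + 2)*(p^3 + 3*p^2 - 4*p) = p*(p + 2)*(p^2 + 3*p - 4) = p*(p - 1)*(p + 2)*(p + 4)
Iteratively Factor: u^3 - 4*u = (u + 2)*(u^2 - 2*u) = (u - 2)*(u + 2)*(u)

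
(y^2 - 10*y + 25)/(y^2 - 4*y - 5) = (y - 5)/(y + 1)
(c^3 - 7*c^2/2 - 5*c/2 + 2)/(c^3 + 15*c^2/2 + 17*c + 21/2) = (2*c^2 - 9*c + 4)/(2*c^2 + 13*c + 21)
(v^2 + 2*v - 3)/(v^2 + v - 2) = (v + 3)/(v + 2)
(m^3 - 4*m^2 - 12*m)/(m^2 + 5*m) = (m^2 - 4*m - 12)/(m + 5)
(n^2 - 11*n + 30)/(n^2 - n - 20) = (n - 6)/(n + 4)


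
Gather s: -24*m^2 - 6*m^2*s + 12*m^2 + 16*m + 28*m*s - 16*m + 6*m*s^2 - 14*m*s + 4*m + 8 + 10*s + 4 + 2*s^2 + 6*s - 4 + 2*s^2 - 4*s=-12*m^2 + 4*m + s^2*(6*m + 4) + s*(-6*m^2 + 14*m + 12) + 8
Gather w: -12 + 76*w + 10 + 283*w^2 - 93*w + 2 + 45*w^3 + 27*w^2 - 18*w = 45*w^3 + 310*w^2 - 35*w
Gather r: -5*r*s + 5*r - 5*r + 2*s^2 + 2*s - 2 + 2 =-5*r*s + 2*s^2 + 2*s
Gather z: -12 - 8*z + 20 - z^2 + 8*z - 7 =1 - z^2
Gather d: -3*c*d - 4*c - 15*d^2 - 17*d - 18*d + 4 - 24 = -4*c - 15*d^2 + d*(-3*c - 35) - 20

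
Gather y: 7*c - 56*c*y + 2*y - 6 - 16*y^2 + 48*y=7*c - 16*y^2 + y*(50 - 56*c) - 6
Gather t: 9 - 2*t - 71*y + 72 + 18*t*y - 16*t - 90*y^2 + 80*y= t*(18*y - 18) - 90*y^2 + 9*y + 81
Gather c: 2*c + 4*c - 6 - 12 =6*c - 18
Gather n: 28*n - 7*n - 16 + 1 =21*n - 15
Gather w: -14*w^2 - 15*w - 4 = -14*w^2 - 15*w - 4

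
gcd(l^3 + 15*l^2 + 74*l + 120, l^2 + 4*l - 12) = l + 6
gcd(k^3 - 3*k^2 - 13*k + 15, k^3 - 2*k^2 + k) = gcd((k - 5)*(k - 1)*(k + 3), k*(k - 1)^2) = k - 1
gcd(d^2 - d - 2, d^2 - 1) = d + 1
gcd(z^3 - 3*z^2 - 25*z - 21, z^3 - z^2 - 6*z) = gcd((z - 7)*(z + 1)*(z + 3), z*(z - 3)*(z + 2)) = 1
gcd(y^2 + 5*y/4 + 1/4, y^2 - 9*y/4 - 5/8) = y + 1/4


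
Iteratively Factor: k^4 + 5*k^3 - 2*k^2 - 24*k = (k + 3)*(k^3 + 2*k^2 - 8*k) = (k + 3)*(k + 4)*(k^2 - 2*k) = k*(k + 3)*(k + 4)*(k - 2)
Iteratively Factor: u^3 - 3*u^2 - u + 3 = (u + 1)*(u^2 - 4*u + 3) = (u - 3)*(u + 1)*(u - 1)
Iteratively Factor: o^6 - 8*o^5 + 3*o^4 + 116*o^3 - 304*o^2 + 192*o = (o)*(o^5 - 8*o^4 + 3*o^3 + 116*o^2 - 304*o + 192) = o*(o - 1)*(o^4 - 7*o^3 - 4*o^2 + 112*o - 192) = o*(o - 4)*(o - 1)*(o^3 - 3*o^2 - 16*o + 48) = o*(o - 4)*(o - 3)*(o - 1)*(o^2 - 16) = o*(o - 4)^2*(o - 3)*(o - 1)*(o + 4)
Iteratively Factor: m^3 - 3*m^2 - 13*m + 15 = (m + 3)*(m^2 - 6*m + 5) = (m - 1)*(m + 3)*(m - 5)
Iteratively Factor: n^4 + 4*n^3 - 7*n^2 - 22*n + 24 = (n - 2)*(n^3 + 6*n^2 + 5*n - 12) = (n - 2)*(n + 4)*(n^2 + 2*n - 3) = (n - 2)*(n - 1)*(n + 4)*(n + 3)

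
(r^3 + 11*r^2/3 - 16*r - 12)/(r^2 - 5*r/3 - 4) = (3*r^2 + 20*r + 12)/(3*r + 4)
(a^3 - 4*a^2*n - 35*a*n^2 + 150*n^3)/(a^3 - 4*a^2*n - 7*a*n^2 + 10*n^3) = (a^2 + a*n - 30*n^2)/(a^2 + a*n - 2*n^2)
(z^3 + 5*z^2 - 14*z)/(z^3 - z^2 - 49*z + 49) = z*(z - 2)/(z^2 - 8*z + 7)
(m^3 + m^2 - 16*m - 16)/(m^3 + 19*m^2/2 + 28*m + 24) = 2*(m^2 - 3*m - 4)/(2*m^2 + 11*m + 12)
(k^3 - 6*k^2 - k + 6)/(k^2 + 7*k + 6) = (k^2 - 7*k + 6)/(k + 6)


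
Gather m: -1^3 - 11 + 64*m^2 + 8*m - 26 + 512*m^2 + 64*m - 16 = 576*m^2 + 72*m - 54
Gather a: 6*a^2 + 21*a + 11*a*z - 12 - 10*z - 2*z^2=6*a^2 + a*(11*z + 21) - 2*z^2 - 10*z - 12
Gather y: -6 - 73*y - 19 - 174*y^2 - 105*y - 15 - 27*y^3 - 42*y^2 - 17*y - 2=-27*y^3 - 216*y^2 - 195*y - 42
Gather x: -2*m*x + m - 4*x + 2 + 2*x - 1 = m + x*(-2*m - 2) + 1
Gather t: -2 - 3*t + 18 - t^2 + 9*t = -t^2 + 6*t + 16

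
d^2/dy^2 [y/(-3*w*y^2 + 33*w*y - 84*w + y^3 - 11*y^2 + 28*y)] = 2*(-y*(-6*w*y + 33*w + 3*y^2 - 22*y + 28)^2 + (6*w*y - 33*w - 3*y^2 + y*(3*w - 3*y + 11) + 22*y - 28)*(3*w*y^2 - 33*w*y + 84*w - y^3 + 11*y^2 - 28*y))/(3*w*y^2 - 33*w*y + 84*w - y^3 + 11*y^2 - 28*y)^3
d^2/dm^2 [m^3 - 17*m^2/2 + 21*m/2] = 6*m - 17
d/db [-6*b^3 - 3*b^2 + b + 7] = -18*b^2 - 6*b + 1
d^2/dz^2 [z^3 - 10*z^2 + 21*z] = 6*z - 20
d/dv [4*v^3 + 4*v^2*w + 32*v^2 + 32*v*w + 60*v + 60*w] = 12*v^2 + 8*v*w + 64*v + 32*w + 60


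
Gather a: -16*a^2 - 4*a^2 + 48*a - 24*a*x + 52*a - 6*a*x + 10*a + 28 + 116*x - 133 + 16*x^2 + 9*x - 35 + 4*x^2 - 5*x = -20*a^2 + a*(110 - 30*x) + 20*x^2 + 120*x - 140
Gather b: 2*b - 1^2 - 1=2*b - 2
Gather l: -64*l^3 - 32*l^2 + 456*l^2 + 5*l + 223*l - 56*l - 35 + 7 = -64*l^3 + 424*l^2 + 172*l - 28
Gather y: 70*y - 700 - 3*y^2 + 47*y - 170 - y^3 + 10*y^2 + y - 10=-y^3 + 7*y^2 + 118*y - 880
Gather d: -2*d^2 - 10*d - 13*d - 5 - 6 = -2*d^2 - 23*d - 11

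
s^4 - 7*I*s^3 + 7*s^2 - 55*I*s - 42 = (s - 7*I)*(s - 2*I)*(s - I)*(s + 3*I)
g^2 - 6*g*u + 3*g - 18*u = (g + 3)*(g - 6*u)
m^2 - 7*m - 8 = (m - 8)*(m + 1)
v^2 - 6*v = v*(v - 6)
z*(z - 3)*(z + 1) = z^3 - 2*z^2 - 3*z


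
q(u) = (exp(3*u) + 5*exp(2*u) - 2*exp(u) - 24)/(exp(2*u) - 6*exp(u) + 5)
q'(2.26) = -15.70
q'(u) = (-2*exp(2*u) + 6*exp(u))*(exp(3*u) + 5*exp(2*u) - 2*exp(u) - 24)/(exp(2*u) - 6*exp(u) + 5)^2 + (3*exp(3*u) + 10*exp(2*u) - 2*exp(u))/(exp(2*u) - 6*exp(u) + 5)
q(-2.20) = -5.56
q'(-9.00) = 0.00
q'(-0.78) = -8.56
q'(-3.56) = -0.18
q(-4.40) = -4.88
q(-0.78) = -9.66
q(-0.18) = -31.48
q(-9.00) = -4.80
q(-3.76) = -4.95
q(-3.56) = -4.98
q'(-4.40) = -0.08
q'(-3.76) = -0.15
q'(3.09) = 17.61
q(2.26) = 32.95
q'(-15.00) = 0.00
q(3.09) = 36.40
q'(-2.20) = -0.84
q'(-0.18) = -155.67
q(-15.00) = -4.80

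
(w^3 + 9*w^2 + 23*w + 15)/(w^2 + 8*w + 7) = (w^2 + 8*w + 15)/(w + 7)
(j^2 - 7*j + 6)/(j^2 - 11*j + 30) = (j - 1)/(j - 5)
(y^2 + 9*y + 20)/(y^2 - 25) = (y + 4)/(y - 5)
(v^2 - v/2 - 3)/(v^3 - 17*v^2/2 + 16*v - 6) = (2*v + 3)/(2*v^2 - 13*v + 6)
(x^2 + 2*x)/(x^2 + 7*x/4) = 4*(x + 2)/(4*x + 7)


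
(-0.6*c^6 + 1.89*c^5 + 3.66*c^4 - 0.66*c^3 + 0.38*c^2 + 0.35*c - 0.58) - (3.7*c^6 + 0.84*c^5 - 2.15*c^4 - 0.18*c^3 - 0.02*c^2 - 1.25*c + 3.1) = -4.3*c^6 + 1.05*c^5 + 5.81*c^4 - 0.48*c^3 + 0.4*c^2 + 1.6*c - 3.68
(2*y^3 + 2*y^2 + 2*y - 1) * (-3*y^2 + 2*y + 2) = -6*y^5 - 2*y^4 + 2*y^3 + 11*y^2 + 2*y - 2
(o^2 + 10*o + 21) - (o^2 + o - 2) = 9*o + 23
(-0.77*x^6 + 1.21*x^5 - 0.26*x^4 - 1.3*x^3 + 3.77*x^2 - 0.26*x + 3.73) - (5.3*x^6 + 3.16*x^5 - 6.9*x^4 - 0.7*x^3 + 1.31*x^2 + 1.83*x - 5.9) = -6.07*x^6 - 1.95*x^5 + 6.64*x^4 - 0.6*x^3 + 2.46*x^2 - 2.09*x + 9.63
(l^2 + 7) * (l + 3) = l^3 + 3*l^2 + 7*l + 21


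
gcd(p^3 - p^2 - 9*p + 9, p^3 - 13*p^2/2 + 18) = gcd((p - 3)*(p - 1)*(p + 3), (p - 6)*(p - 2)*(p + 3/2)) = 1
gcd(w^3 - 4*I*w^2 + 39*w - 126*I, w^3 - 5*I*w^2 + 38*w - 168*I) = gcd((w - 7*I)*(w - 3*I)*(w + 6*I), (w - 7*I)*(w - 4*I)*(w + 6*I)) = w^2 - I*w + 42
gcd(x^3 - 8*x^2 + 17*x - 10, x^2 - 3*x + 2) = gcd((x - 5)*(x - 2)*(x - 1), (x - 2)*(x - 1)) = x^2 - 3*x + 2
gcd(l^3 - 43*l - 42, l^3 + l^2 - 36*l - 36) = l^2 + 7*l + 6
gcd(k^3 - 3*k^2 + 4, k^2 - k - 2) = k^2 - k - 2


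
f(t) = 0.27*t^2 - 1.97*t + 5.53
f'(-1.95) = -3.02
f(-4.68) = 20.66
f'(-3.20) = -3.70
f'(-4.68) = -4.50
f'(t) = 0.54*t - 1.97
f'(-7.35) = -5.94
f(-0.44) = 6.45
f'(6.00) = 1.27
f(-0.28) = 6.10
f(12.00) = 20.77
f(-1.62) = 9.43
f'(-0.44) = -2.21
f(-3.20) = 14.60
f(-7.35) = 34.60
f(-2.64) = 12.61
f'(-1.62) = -2.84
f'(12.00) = 4.51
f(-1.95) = 10.40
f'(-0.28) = -2.12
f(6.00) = 3.43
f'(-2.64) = -3.40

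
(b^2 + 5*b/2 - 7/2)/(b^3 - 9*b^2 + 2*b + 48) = (2*b^2 + 5*b - 7)/(2*(b^3 - 9*b^2 + 2*b + 48))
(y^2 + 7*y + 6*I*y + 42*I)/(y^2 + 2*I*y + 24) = (y + 7)/(y - 4*I)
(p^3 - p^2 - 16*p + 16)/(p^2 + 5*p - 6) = (p^2 - 16)/(p + 6)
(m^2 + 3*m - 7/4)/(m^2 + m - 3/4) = (2*m + 7)/(2*m + 3)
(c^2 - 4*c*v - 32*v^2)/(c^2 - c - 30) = (-c^2 + 4*c*v + 32*v^2)/(-c^2 + c + 30)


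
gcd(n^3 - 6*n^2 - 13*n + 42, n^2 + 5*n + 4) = 1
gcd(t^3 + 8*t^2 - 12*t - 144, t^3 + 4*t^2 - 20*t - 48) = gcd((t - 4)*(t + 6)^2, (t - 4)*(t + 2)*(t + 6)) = t^2 + 2*t - 24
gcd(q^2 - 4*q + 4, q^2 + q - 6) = q - 2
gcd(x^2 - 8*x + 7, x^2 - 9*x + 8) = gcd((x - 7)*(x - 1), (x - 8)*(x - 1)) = x - 1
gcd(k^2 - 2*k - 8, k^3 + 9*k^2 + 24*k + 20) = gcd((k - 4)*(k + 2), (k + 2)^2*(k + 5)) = k + 2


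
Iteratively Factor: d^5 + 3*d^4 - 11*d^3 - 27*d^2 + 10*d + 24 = (d + 2)*(d^4 + d^3 - 13*d^2 - d + 12) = (d + 1)*(d + 2)*(d^3 - 13*d + 12) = (d + 1)*(d + 2)*(d + 4)*(d^2 - 4*d + 3) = (d - 3)*(d + 1)*(d + 2)*(d + 4)*(d - 1)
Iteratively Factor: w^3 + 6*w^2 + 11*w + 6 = (w + 1)*(w^2 + 5*w + 6) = (w + 1)*(w + 2)*(w + 3)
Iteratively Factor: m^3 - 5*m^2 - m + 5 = (m + 1)*(m^2 - 6*m + 5) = (m - 1)*(m + 1)*(m - 5)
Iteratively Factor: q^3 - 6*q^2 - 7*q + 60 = (q - 5)*(q^2 - q - 12) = (q - 5)*(q - 4)*(q + 3)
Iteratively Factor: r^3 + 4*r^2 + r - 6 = (r - 1)*(r^2 + 5*r + 6) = (r - 1)*(r + 3)*(r + 2)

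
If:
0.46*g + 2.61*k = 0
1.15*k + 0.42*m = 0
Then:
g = 2.07221172022684*m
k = -0.365217391304348*m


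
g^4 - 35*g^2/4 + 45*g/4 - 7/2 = (g - 2)*(g - 1)*(g - 1/2)*(g + 7/2)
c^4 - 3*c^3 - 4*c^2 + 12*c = c*(c - 3)*(c - 2)*(c + 2)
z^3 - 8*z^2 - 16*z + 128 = (z - 8)*(z - 4)*(z + 4)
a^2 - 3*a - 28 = (a - 7)*(a + 4)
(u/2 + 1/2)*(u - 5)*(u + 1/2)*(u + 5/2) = u^4/2 - u^3/2 - 63*u^2/8 - 10*u - 25/8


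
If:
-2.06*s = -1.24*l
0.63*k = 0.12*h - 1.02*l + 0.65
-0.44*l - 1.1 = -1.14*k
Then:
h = 17.4872665534805*s - 0.350877192982456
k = 0.641199773627617*s + 0.964912280701754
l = 1.66129032258065*s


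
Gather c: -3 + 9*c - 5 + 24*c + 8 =33*c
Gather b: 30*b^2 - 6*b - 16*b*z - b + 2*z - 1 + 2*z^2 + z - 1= 30*b^2 + b*(-16*z - 7) + 2*z^2 + 3*z - 2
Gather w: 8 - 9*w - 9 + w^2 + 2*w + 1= w^2 - 7*w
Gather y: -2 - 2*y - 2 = -2*y - 4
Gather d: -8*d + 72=72 - 8*d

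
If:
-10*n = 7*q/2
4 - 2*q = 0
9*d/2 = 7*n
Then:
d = -49/45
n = -7/10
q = 2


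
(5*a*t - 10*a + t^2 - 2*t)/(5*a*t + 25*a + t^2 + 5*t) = (t - 2)/(t + 5)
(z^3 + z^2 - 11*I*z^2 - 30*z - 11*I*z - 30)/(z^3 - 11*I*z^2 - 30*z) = (z + 1)/z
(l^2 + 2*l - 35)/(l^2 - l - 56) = (l - 5)/(l - 8)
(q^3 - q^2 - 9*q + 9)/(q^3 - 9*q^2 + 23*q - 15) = (q + 3)/(q - 5)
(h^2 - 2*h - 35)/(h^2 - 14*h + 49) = (h + 5)/(h - 7)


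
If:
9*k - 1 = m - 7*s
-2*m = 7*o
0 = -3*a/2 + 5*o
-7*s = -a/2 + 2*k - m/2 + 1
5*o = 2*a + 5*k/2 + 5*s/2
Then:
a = -2/3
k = 23/60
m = 7/10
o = -1/5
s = -1/4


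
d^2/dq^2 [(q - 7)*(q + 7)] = 2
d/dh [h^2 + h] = 2*h + 1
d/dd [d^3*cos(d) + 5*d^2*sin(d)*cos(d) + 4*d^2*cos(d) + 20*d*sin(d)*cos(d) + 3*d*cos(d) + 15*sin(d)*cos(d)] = -d^3*sin(d) - 4*d^2*sin(d) + 3*d^2*cos(d) + 5*d^2*cos(2*d) - 3*d*sin(d) + 5*d*sin(2*d) + 8*d*cos(d) + 20*d*cos(2*d) + 10*sin(2*d) + 3*cos(d) + 15*cos(2*d)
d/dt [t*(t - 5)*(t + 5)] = 3*t^2 - 25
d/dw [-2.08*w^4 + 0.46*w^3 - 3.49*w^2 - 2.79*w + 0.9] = -8.32*w^3 + 1.38*w^2 - 6.98*w - 2.79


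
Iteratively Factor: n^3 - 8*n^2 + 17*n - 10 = (n - 5)*(n^2 - 3*n + 2) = (n - 5)*(n - 2)*(n - 1)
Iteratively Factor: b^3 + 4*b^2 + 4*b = (b + 2)*(b^2 + 2*b) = (b + 2)^2*(b)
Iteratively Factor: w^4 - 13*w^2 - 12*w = (w)*(w^3 - 13*w - 12) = w*(w + 1)*(w^2 - w - 12) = w*(w - 4)*(w + 1)*(w + 3)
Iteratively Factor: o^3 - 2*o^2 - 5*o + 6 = (o - 1)*(o^2 - o - 6) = (o - 1)*(o + 2)*(o - 3)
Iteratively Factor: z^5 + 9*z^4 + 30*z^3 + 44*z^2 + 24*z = (z + 2)*(z^4 + 7*z^3 + 16*z^2 + 12*z) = (z + 2)*(z + 3)*(z^3 + 4*z^2 + 4*z) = (z + 2)^2*(z + 3)*(z^2 + 2*z) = (z + 2)^3*(z + 3)*(z)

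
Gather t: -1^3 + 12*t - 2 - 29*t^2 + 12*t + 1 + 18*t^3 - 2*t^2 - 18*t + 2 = 18*t^3 - 31*t^2 + 6*t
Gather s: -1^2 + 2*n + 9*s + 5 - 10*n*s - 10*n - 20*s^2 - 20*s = -8*n - 20*s^2 + s*(-10*n - 11) + 4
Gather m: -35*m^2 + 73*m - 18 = -35*m^2 + 73*m - 18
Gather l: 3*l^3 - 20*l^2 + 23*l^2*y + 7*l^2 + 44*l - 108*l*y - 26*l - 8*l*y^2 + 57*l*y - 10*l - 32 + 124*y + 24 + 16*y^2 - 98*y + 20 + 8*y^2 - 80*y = 3*l^3 + l^2*(23*y - 13) + l*(-8*y^2 - 51*y + 8) + 24*y^2 - 54*y + 12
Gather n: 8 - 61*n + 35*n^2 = 35*n^2 - 61*n + 8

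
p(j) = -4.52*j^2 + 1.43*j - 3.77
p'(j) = 1.43 - 9.04*j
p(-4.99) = -123.45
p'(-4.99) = 46.54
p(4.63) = -94.04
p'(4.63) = -40.43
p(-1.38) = -14.35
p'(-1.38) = 13.91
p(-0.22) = -4.30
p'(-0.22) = 3.42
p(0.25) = -3.70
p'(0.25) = -0.83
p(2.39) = -26.17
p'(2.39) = -20.18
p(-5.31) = -138.81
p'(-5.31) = 49.43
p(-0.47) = -5.44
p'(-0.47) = 5.68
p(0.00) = -3.77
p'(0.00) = 1.43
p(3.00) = -40.16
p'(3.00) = -25.69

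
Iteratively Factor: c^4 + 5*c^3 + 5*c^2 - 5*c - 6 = (c + 2)*(c^3 + 3*c^2 - c - 3) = (c - 1)*(c + 2)*(c^2 + 4*c + 3) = (c - 1)*(c + 2)*(c + 3)*(c + 1)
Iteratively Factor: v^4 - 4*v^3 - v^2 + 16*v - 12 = (v - 3)*(v^3 - v^2 - 4*v + 4) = (v - 3)*(v - 1)*(v^2 - 4) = (v - 3)*(v - 1)*(v + 2)*(v - 2)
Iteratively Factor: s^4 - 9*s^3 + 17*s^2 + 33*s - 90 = (s + 2)*(s^3 - 11*s^2 + 39*s - 45) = (s - 3)*(s + 2)*(s^2 - 8*s + 15) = (s - 3)^2*(s + 2)*(s - 5)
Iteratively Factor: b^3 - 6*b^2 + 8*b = (b - 4)*(b^2 - 2*b) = (b - 4)*(b - 2)*(b)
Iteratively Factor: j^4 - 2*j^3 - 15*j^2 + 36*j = (j + 4)*(j^3 - 6*j^2 + 9*j) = j*(j + 4)*(j^2 - 6*j + 9) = j*(j - 3)*(j + 4)*(j - 3)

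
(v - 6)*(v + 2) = v^2 - 4*v - 12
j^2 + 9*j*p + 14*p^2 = (j + 2*p)*(j + 7*p)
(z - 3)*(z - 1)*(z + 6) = z^3 + 2*z^2 - 21*z + 18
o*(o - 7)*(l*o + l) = l*o^3 - 6*l*o^2 - 7*l*o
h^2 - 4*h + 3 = (h - 3)*(h - 1)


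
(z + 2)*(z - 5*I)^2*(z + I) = z^4 + 2*z^3 - 9*I*z^3 - 15*z^2 - 18*I*z^2 - 30*z - 25*I*z - 50*I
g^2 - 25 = (g - 5)*(g + 5)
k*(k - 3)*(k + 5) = k^3 + 2*k^2 - 15*k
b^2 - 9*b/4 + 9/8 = (b - 3/2)*(b - 3/4)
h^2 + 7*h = h*(h + 7)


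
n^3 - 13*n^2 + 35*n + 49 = (n - 7)^2*(n + 1)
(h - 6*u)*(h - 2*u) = h^2 - 8*h*u + 12*u^2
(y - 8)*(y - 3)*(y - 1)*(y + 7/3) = y^4 - 29*y^3/3 + 7*y^2 + 173*y/3 - 56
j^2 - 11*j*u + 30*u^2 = (j - 6*u)*(j - 5*u)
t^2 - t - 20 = (t - 5)*(t + 4)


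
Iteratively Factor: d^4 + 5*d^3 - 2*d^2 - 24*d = (d + 4)*(d^3 + d^2 - 6*d) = d*(d + 4)*(d^2 + d - 6) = d*(d - 2)*(d + 4)*(d + 3)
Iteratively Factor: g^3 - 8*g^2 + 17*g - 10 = (g - 2)*(g^2 - 6*g + 5) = (g - 5)*(g - 2)*(g - 1)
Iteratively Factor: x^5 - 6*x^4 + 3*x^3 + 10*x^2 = (x + 1)*(x^4 - 7*x^3 + 10*x^2) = (x - 5)*(x + 1)*(x^3 - 2*x^2) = (x - 5)*(x - 2)*(x + 1)*(x^2) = x*(x - 5)*(x - 2)*(x + 1)*(x)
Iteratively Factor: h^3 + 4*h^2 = (h)*(h^2 + 4*h) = h*(h + 4)*(h)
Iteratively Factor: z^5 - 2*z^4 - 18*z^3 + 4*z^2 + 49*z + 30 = (z + 3)*(z^4 - 5*z^3 - 3*z^2 + 13*z + 10) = (z + 1)*(z + 3)*(z^3 - 6*z^2 + 3*z + 10) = (z - 2)*(z + 1)*(z + 3)*(z^2 - 4*z - 5) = (z - 2)*(z + 1)^2*(z + 3)*(z - 5)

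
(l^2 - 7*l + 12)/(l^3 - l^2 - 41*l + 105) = (l - 4)/(l^2 + 2*l - 35)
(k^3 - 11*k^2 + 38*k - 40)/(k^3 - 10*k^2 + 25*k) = (k^2 - 6*k + 8)/(k*(k - 5))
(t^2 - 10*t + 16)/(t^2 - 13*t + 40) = (t - 2)/(t - 5)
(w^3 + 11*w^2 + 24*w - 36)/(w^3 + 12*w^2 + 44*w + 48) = (w^2 + 5*w - 6)/(w^2 + 6*w + 8)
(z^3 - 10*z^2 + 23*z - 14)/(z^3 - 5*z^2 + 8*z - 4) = (z - 7)/(z - 2)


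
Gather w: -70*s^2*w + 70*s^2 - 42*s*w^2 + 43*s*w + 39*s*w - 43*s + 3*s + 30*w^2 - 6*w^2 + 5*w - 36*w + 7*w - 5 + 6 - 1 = 70*s^2 - 40*s + w^2*(24 - 42*s) + w*(-70*s^2 + 82*s - 24)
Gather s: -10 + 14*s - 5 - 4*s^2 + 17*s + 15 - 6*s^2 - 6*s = -10*s^2 + 25*s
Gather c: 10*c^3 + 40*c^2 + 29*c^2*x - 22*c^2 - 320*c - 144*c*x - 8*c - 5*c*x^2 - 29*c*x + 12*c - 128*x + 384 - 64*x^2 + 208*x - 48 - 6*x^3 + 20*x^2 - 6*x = 10*c^3 + c^2*(29*x + 18) + c*(-5*x^2 - 173*x - 316) - 6*x^3 - 44*x^2 + 74*x + 336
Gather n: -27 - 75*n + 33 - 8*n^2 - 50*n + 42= -8*n^2 - 125*n + 48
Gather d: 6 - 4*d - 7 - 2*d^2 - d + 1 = -2*d^2 - 5*d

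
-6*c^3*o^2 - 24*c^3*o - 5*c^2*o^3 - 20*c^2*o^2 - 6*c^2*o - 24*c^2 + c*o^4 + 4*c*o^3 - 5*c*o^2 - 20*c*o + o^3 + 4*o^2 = (-6*c + o)*(c + o)*(o + 4)*(c*o + 1)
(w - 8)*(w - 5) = w^2 - 13*w + 40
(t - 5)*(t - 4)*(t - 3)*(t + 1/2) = t^4 - 23*t^3/2 + 41*t^2 - 73*t/2 - 30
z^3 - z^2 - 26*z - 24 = (z - 6)*(z + 1)*(z + 4)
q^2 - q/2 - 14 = (q - 4)*(q + 7/2)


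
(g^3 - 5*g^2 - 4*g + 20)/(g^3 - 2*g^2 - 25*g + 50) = (g + 2)/(g + 5)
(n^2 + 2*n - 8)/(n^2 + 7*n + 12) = (n - 2)/(n + 3)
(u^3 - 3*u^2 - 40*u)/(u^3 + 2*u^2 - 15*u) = (u - 8)/(u - 3)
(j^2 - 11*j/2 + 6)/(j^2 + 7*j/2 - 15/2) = (j - 4)/(j + 5)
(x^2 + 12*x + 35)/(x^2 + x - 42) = (x + 5)/(x - 6)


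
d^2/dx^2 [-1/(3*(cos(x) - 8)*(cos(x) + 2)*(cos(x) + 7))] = (-88*(1 - cos(x)^2)^2 - 12*sin(x)^6 - 3*cos(x)^6 + 11*cos(x)^5 + 818*cos(x)^3 + 3942*cos(x)^2 - 6820*cos(x) - 6852)/(3*(cos(x) - 8)^3*(cos(x) + 2)^3*(cos(x) + 7)^3)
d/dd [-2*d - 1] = -2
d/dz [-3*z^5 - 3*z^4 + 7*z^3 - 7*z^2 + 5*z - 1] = -15*z^4 - 12*z^3 + 21*z^2 - 14*z + 5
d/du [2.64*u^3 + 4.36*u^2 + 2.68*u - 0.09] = 7.92*u^2 + 8.72*u + 2.68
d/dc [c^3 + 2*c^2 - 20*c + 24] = 3*c^2 + 4*c - 20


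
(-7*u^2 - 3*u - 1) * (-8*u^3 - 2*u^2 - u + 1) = 56*u^5 + 38*u^4 + 21*u^3 - 2*u^2 - 2*u - 1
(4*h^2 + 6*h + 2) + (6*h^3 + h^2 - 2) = 6*h^3 + 5*h^2 + 6*h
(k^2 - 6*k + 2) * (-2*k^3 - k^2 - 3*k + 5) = -2*k^5 + 11*k^4 - k^3 + 21*k^2 - 36*k + 10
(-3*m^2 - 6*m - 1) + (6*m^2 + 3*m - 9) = 3*m^2 - 3*m - 10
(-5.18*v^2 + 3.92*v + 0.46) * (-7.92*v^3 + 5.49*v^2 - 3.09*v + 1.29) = 41.0256*v^5 - 59.4846*v^4 + 33.8838*v^3 - 16.2696*v^2 + 3.6354*v + 0.5934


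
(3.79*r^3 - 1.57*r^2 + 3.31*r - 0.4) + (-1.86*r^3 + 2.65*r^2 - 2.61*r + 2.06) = 1.93*r^3 + 1.08*r^2 + 0.7*r + 1.66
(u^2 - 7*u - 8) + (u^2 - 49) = 2*u^2 - 7*u - 57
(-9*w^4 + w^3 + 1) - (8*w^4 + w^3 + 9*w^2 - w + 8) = -17*w^4 - 9*w^2 + w - 7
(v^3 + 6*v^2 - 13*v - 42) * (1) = v^3 + 6*v^2 - 13*v - 42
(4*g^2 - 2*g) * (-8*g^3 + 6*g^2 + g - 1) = -32*g^5 + 40*g^4 - 8*g^3 - 6*g^2 + 2*g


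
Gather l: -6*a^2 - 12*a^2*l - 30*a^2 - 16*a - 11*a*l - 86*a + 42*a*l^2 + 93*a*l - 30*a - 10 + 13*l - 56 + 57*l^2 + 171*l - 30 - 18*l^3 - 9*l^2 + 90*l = -36*a^2 - 132*a - 18*l^3 + l^2*(42*a + 48) + l*(-12*a^2 + 82*a + 274) - 96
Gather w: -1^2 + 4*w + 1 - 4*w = 0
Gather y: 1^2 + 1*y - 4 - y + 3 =0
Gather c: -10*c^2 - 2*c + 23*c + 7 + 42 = -10*c^2 + 21*c + 49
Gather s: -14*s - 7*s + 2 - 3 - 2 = -21*s - 3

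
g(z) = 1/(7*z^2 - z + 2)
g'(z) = (1 - 14*z)/(7*z^2 - z + 2)^2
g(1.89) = 0.04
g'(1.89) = -0.04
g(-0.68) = 0.17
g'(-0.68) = 0.30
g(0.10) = 0.51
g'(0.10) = -0.10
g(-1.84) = 0.04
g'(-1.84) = 0.04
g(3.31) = 0.01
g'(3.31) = -0.01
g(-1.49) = 0.05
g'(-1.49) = 0.06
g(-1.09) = 0.09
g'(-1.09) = 0.12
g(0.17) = 0.49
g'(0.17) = -0.33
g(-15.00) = 0.00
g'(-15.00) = 0.00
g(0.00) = 0.50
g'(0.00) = 0.25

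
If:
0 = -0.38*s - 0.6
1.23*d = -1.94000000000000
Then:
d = -1.58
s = -1.58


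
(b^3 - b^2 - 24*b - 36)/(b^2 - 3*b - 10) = (b^2 - 3*b - 18)/(b - 5)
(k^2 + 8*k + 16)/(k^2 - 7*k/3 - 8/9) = 9*(k^2 + 8*k + 16)/(9*k^2 - 21*k - 8)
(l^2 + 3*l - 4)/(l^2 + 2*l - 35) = (l^2 + 3*l - 4)/(l^2 + 2*l - 35)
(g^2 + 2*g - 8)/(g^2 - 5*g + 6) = (g + 4)/(g - 3)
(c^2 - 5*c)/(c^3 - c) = (c - 5)/(c^2 - 1)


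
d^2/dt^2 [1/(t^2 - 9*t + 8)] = 2*(-t^2 + 9*t + (2*t - 9)^2 - 8)/(t^2 - 9*t + 8)^3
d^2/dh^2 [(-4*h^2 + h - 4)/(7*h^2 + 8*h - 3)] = 2*(273*h^3 - 840*h^2 - 609*h - 352)/(343*h^6 + 1176*h^5 + 903*h^4 - 496*h^3 - 387*h^2 + 216*h - 27)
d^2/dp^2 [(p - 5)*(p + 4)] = 2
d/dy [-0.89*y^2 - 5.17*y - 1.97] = -1.78*y - 5.17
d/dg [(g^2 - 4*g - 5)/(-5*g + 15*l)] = (g^2 - 4*g + 2*(2 - g)*(g - 3*l) - 5)/(5*(g - 3*l)^2)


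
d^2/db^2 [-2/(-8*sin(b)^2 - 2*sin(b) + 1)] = 4*(-128*sin(b)^4 - 24*sin(b)^3 + 174*sin(b)^2 + 47*sin(b) + 12)/(8*sin(b)^2 + 2*sin(b) - 1)^3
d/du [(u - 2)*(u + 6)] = 2*u + 4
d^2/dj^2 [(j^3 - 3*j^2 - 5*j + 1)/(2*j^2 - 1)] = 2*(-18*j^3 - 6*j^2 - 27*j - 1)/(8*j^6 - 12*j^4 + 6*j^2 - 1)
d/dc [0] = 0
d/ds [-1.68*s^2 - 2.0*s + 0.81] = -3.36*s - 2.0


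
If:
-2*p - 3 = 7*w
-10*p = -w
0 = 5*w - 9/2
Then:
No Solution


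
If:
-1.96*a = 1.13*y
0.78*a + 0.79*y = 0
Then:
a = 0.00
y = 0.00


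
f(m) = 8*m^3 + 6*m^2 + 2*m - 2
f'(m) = 24*m^2 + 12*m + 2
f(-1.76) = -30.55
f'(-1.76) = 55.22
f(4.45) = 830.68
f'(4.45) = 530.66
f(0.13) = -1.62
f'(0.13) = 3.97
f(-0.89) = -4.67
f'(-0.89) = 10.33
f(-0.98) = -5.73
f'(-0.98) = 13.29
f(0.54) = 2.09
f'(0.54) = 15.48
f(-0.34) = -2.30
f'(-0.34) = 0.69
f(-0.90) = -4.77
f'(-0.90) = 10.64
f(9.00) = 6334.00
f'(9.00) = 2054.00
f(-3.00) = -170.00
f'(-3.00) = 182.00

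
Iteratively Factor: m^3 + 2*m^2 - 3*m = (m - 1)*(m^2 + 3*m) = (m - 1)*(m + 3)*(m)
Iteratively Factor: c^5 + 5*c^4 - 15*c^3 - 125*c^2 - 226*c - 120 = (c + 4)*(c^4 + c^3 - 19*c^2 - 49*c - 30) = (c + 1)*(c + 4)*(c^3 - 19*c - 30) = (c + 1)*(c + 3)*(c + 4)*(c^2 - 3*c - 10) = (c - 5)*(c + 1)*(c + 3)*(c + 4)*(c + 2)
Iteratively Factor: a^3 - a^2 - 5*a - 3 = (a + 1)*(a^2 - 2*a - 3) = (a - 3)*(a + 1)*(a + 1)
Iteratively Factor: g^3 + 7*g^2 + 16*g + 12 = (g + 3)*(g^2 + 4*g + 4) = (g + 2)*(g + 3)*(g + 2)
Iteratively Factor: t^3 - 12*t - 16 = (t - 4)*(t^2 + 4*t + 4) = (t - 4)*(t + 2)*(t + 2)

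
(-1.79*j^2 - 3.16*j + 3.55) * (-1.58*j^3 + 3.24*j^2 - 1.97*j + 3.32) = 2.8282*j^5 - 0.8068*j^4 - 12.3211*j^3 + 11.7844*j^2 - 17.4847*j + 11.786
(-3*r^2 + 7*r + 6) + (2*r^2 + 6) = -r^2 + 7*r + 12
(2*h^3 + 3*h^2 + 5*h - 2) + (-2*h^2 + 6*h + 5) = 2*h^3 + h^2 + 11*h + 3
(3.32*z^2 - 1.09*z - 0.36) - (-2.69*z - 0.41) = 3.32*z^2 + 1.6*z + 0.05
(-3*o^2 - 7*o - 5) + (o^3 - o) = o^3 - 3*o^2 - 8*o - 5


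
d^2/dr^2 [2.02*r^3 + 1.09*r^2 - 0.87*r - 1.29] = 12.12*r + 2.18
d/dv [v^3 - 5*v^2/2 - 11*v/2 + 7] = 3*v^2 - 5*v - 11/2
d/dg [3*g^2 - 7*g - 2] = 6*g - 7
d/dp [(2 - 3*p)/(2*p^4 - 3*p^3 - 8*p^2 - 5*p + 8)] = 2*(9*p^4 - 17*p^3 - 3*p^2 + 16*p - 7)/(4*p^8 - 12*p^7 - 23*p^6 + 28*p^5 + 126*p^4 + 32*p^3 - 103*p^2 - 80*p + 64)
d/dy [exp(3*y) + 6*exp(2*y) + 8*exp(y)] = (3*exp(2*y) + 12*exp(y) + 8)*exp(y)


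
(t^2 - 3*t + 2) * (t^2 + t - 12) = t^4 - 2*t^3 - 13*t^2 + 38*t - 24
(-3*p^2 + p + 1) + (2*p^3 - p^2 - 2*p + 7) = 2*p^3 - 4*p^2 - p + 8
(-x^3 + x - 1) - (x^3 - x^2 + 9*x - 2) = -2*x^3 + x^2 - 8*x + 1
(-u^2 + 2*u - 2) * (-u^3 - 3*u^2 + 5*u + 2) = u^5 + u^4 - 9*u^3 + 14*u^2 - 6*u - 4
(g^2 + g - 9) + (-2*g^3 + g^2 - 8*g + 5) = -2*g^3 + 2*g^2 - 7*g - 4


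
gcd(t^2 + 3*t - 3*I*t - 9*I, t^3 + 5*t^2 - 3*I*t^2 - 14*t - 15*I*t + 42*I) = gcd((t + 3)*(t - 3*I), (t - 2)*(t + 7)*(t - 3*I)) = t - 3*I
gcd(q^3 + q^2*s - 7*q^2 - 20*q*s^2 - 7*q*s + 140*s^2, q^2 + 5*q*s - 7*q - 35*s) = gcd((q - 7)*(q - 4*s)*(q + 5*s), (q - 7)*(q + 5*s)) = q^2 + 5*q*s - 7*q - 35*s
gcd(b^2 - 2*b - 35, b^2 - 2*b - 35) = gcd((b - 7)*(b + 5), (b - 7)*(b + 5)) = b^2 - 2*b - 35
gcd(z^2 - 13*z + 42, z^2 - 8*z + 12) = z - 6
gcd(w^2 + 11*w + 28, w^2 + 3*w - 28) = w + 7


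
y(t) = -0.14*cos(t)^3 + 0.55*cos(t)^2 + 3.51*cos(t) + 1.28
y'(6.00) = 1.17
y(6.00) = 5.03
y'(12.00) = 2.22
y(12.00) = 4.55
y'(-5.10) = -3.58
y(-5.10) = 2.68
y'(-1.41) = 3.63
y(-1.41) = 1.86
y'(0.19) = -0.79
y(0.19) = 5.12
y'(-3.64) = -1.06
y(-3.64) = -1.28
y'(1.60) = -3.48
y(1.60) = 1.18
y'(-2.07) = 2.53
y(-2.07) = -0.26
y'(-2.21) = 2.17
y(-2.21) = -0.59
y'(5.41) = 3.10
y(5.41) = 3.72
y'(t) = 0.42*sin(t)*cos(t)^2 - 1.1*sin(t)*cos(t) - 3.51*sin(t)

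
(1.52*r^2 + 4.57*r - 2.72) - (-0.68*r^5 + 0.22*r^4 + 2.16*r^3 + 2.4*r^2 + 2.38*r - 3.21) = 0.68*r^5 - 0.22*r^4 - 2.16*r^3 - 0.88*r^2 + 2.19*r + 0.49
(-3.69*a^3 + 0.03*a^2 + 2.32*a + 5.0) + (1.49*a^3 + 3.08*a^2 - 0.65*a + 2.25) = -2.2*a^3 + 3.11*a^2 + 1.67*a + 7.25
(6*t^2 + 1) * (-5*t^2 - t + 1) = -30*t^4 - 6*t^3 + t^2 - t + 1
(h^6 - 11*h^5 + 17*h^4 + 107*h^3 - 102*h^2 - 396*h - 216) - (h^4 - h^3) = h^6 - 11*h^5 + 16*h^4 + 108*h^3 - 102*h^2 - 396*h - 216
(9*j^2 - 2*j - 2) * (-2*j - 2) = -18*j^3 - 14*j^2 + 8*j + 4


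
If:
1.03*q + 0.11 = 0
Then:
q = -0.11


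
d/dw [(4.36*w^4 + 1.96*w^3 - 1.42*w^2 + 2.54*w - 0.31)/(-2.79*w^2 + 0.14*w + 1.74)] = (-24.3288*w^5 - 3.6372*w^4 + 30.8944*w^3 + 17.119*w^2 - 6.6714*w + 4.463)/(7.7841*w^4 - 0.7812*w^3 - 9.6896*w^2 + 0.4872*w + 3.0276)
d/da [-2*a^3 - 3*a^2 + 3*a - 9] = -6*a^2 - 6*a + 3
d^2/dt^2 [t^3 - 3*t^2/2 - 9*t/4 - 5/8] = 6*t - 3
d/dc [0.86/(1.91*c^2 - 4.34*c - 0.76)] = (3.7324 - 3.2852*c)/(-1.91*c^2 + 4.34*c + 0.76)^2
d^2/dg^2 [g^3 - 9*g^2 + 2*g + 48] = 6*g - 18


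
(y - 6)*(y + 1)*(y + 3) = y^3 - 2*y^2 - 21*y - 18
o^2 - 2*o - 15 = (o - 5)*(o + 3)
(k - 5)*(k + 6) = k^2 + k - 30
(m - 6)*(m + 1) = m^2 - 5*m - 6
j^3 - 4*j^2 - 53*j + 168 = (j - 8)*(j - 3)*(j + 7)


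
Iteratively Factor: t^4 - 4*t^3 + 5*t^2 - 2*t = (t)*(t^3 - 4*t^2 + 5*t - 2) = t*(t - 1)*(t^2 - 3*t + 2) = t*(t - 2)*(t - 1)*(t - 1)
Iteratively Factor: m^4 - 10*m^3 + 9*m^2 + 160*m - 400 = (m - 5)*(m^3 - 5*m^2 - 16*m + 80) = (m - 5)*(m - 4)*(m^2 - m - 20) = (m - 5)*(m - 4)*(m + 4)*(m - 5)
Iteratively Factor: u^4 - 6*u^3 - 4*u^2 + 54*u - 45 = (u - 3)*(u^3 - 3*u^2 - 13*u + 15) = (u - 3)*(u + 3)*(u^2 - 6*u + 5) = (u - 5)*(u - 3)*(u + 3)*(u - 1)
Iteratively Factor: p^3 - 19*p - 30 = (p + 2)*(p^2 - 2*p - 15) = (p - 5)*(p + 2)*(p + 3)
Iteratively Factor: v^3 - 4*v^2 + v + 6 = (v + 1)*(v^2 - 5*v + 6) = (v - 2)*(v + 1)*(v - 3)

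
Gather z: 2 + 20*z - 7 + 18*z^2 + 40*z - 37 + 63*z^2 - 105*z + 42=81*z^2 - 45*z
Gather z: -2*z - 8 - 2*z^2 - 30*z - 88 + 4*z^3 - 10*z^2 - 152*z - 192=4*z^3 - 12*z^2 - 184*z - 288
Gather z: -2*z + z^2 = z^2 - 2*z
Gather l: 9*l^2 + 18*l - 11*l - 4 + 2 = 9*l^2 + 7*l - 2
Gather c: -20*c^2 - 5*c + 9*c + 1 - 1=-20*c^2 + 4*c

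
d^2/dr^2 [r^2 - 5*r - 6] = 2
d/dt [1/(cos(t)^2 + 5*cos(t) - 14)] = (2*cos(t) + 5)*sin(t)/(cos(t)^2 + 5*cos(t) - 14)^2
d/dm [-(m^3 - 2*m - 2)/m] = -2*m - 2/m^2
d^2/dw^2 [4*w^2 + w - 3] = 8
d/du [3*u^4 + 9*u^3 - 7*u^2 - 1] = u*(12*u^2 + 27*u - 14)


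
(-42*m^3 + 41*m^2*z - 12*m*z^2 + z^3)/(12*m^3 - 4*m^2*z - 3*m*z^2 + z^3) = (-7*m + z)/(2*m + z)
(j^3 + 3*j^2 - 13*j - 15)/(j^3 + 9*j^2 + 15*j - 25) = (j^2 - 2*j - 3)/(j^2 + 4*j - 5)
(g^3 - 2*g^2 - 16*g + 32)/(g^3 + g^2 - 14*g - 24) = (g^2 + 2*g - 8)/(g^2 + 5*g + 6)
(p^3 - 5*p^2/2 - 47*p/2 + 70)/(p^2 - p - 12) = (2*p^2 + 3*p - 35)/(2*(p + 3))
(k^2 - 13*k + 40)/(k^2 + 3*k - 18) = (k^2 - 13*k + 40)/(k^2 + 3*k - 18)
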